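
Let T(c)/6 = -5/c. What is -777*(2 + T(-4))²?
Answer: -280497/4 ≈ -70124.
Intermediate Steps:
T(c) = -30/c (T(c) = 6*(-5/c) = -30/c)
-777*(2 + T(-4))² = -777*(2 - 30/(-4))² = -777*(2 - 30*(-¼))² = -777*(2 + 15/2)² = -777*(19/2)² = -777*361/4 = -280497/4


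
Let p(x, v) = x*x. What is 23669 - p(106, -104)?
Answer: 12433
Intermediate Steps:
p(x, v) = x²
23669 - p(106, -104) = 23669 - 1*106² = 23669 - 1*11236 = 23669 - 11236 = 12433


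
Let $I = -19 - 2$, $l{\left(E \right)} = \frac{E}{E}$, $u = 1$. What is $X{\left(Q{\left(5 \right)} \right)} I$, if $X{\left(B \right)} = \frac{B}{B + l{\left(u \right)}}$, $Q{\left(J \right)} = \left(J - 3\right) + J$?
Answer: $- \frac{147}{8} \approx -18.375$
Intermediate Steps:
$l{\left(E \right)} = 1$
$Q{\left(J \right)} = -3 + 2 J$ ($Q{\left(J \right)} = \left(-3 + J\right) + J = -3 + 2 J$)
$X{\left(B \right)} = \frac{B}{1 + B}$ ($X{\left(B \right)} = \frac{B}{B + 1} = \frac{B}{1 + B}$)
$I = -21$ ($I = -19 - 2 = -21$)
$X{\left(Q{\left(5 \right)} \right)} I = \frac{-3 + 2 \cdot 5}{1 + \left(-3 + 2 \cdot 5\right)} \left(-21\right) = \frac{-3 + 10}{1 + \left(-3 + 10\right)} \left(-21\right) = \frac{7}{1 + 7} \left(-21\right) = \frac{7}{8} \left(-21\right) = - \frac{147}{8}$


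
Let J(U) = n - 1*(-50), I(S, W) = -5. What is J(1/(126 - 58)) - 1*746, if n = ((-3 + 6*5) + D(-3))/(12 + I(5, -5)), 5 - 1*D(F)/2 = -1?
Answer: -4833/7 ≈ -690.43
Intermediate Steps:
D(F) = 12 (D(F) = 10 - 2*(-1) = 10 + 2 = 12)
n = 39/7 (n = ((-3 + 6*5) + 12)/(12 - 5) = ((-3 + 30) + 12)/7 = (27 + 12)*(⅐) = 39*(⅐) = 39/7 ≈ 5.5714)
J(U) = 389/7 (J(U) = 39/7 - 1*(-50) = 39/7 + 50 = 389/7)
J(1/(126 - 58)) - 1*746 = 389/7 - 1*746 = 389/7 - 746 = -4833/7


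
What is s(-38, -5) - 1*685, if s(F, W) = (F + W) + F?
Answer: -766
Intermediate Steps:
s(F, W) = W + 2*F
s(-38, -5) - 1*685 = (-5 + 2*(-38)) - 1*685 = (-5 - 76) - 685 = -81 - 685 = -766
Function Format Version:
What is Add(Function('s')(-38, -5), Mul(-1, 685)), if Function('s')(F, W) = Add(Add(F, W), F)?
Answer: -766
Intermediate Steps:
Function('s')(F, W) = Add(W, Mul(2, F))
Add(Function('s')(-38, -5), Mul(-1, 685)) = Add(Add(-5, Mul(2, -38)), Mul(-1, 685)) = Add(Add(-5, -76), -685) = Add(-81, -685) = -766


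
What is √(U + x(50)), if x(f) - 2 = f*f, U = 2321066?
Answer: 4*√145223 ≈ 1524.3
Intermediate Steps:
x(f) = 2 + f² (x(f) = 2 + f*f = 2 + f²)
√(U + x(50)) = √(2321066 + (2 + 50²)) = √(2321066 + (2 + 2500)) = √(2321066 + 2502) = √2323568 = 4*√145223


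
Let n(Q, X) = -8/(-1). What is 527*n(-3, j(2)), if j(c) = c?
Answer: 4216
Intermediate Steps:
n(Q, X) = 8 (n(Q, X) = -8*(-1) = 8)
527*n(-3, j(2)) = 527*8 = 4216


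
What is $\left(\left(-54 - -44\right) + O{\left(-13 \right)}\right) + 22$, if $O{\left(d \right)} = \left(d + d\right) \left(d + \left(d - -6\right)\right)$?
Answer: $532$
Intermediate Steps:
$O{\left(d \right)} = 2 d \left(6 + 2 d\right)$ ($O{\left(d \right)} = 2 d \left(d + \left(d + 6\right)\right) = 2 d \left(d + \left(6 + d\right)\right) = 2 d \left(6 + 2 d\right)$)
$\left(\left(-54 - -44\right) + O{\left(-13 \right)}\right) + 22 = \left(\left(-54 - -44\right) + 4 \left(-13\right) \left(3 - 13\right)\right) + 22 = \left(\left(-54 + 44\right) + 4 \left(-13\right) \left(-10\right)\right) + 22 = \left(-10 + 520\right) + 22 = 510 + 22 = 532$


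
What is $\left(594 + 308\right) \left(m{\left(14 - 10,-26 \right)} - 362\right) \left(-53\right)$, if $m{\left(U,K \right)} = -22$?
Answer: $18357504$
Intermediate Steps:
$\left(594 + 308\right) \left(m{\left(14 - 10,-26 \right)} - 362\right) \left(-53\right) = \left(594 + 308\right) \left(-22 - 362\right) \left(-53\right) = 902 \left(-384\right) \left(-53\right) = \left(-346368\right) \left(-53\right) = 18357504$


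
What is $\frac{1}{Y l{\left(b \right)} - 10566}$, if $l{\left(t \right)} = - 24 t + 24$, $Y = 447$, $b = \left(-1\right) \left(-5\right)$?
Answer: $- \frac{1}{53478} \approx -1.8699 \cdot 10^{-5}$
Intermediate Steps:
$b = 5$
$l{\left(t \right)} = 24 - 24 t$
$\frac{1}{Y l{\left(b \right)} - 10566} = \frac{1}{447 \left(24 - 120\right) - 10566} = \frac{1}{447 \left(-96\right) - 10566} = \frac{1}{-42912 - 10566} = \frac{1}{-53478} = - \frac{1}{53478}$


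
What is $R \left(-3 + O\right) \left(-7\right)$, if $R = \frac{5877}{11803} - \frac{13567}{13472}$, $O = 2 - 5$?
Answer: $- \frac{1700083497}{79505008} \approx -21.383$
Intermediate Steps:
$O = -3$ ($O = 2 - 5 = -3$)
$R = - \frac{80956357}{159010016}$ ($R = 5877 \cdot \frac{1}{11803} - \frac{13567}{13472} = \frac{5877}{11803} - \frac{13567}{13472} = - \frac{80956357}{159010016} \approx -0.50913$)
$R \left(-3 + O\right) \left(-7\right) = - \frac{80956357 \left(-3 - 3\right) \left(-7\right)}{159010016} = - \frac{80956357 \left(\left(-6\right) \left(-7\right)\right)}{159010016} = \left(- \frac{80956357}{159010016}\right) 42 = - \frac{1700083497}{79505008}$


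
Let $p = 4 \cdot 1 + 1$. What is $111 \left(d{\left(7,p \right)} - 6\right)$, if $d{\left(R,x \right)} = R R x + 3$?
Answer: $26862$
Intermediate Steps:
$p = 5$ ($p = 4 + 1 = 5$)
$d{\left(R,x \right)} = 3 + x R^{2}$ ($d{\left(R,x \right)} = R^{2} x + 3 = x R^{2} + 3 = 3 + x R^{2}$)
$111 \left(d{\left(7,p \right)} - 6\right) = 111 \left(\left(3 + 5 \cdot 7^{2}\right) - 6\right) = 111 \left(\left(3 + 5 \cdot 49\right) - 6\right) = 111 \left(\left(3 + 245\right) - 6\right) = 111 \left(248 - 6\right) = 111 \cdot 242 = 26862$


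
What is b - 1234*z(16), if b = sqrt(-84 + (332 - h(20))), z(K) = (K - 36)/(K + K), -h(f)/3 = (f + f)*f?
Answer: 3085/4 + 2*sqrt(662) ≈ 822.71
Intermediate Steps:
h(f) = -6*f**2 (h(f) = -3*(f + f)*f = -3*2*f*f = -6*f**2)
z(K) = (-36 + K)/(2*K) (z(K) = (-36 + K)/((2*K)) = (-36 + K)*(1/(2*K)) = (-36 + K)/(2*K))
b = 2*sqrt(662) (b = sqrt(-84 + (332 - (-6)*20**2)) = sqrt(-84 + (332 - (-6)*400)) = sqrt(-84 + (332 - 1*(-2400))) = sqrt(-84 + (332 + 2400)) = sqrt(-84 + 2732) = sqrt(2648) = 2*sqrt(662) ≈ 51.459)
b - 1234*z(16) = 2*sqrt(662) - 617*(-36 + 16)/16 = 2*sqrt(662) - 617*(-20)/16 = 2*sqrt(662) - 1234*(-5/8) = 2*sqrt(662) + 3085/4 = 3085/4 + 2*sqrt(662)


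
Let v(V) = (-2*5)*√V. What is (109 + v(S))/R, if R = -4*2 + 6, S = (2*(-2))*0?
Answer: -109/2 ≈ -54.500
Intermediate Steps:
S = 0 (S = -4*0 = 0)
v(V) = -10*√V
R = -2 (R = -8 + 6 = -2)
(109 + v(S))/R = (109 - 10*√0)/(-2) = (109 - 10*0)*(-½) = (109 + 0)*(-½) = 109*(-½) = -109/2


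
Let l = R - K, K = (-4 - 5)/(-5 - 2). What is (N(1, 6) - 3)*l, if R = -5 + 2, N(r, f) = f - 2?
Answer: -30/7 ≈ -4.2857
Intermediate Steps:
N(r, f) = -2 + f
K = 9/7 (K = -9/(-7) = -9*(-⅐) = 9/7 ≈ 1.2857)
R = -3
l = -30/7 (l = -3 - 1*9/7 = -3 - 9/7 = -30/7 ≈ -4.2857)
(N(1, 6) - 3)*l = ((-2 + 6) - 3)*(-30/7) = (4 - 3)*(-30/7) = 1*(-30/7) = -30/7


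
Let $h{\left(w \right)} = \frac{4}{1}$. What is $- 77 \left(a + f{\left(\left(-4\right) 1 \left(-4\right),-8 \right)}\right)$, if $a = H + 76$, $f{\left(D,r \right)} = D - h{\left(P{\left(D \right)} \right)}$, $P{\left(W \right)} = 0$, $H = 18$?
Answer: $-8162$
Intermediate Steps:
$h{\left(w \right)} = 4$ ($h{\left(w \right)} = 4 \cdot 1 = 4$)
$f{\left(D,r \right)} = -4 + D$ ($f{\left(D,r \right)} = D - 4 = -4 + D$)
$a = 94$ ($a = 18 + 76 = 94$)
$- 77 \left(a + f{\left(\left(-4\right) 1 \left(-4\right),-8 \right)}\right) = - 77 \left(94 - \left(4 - \left(-4\right) 1 \left(-4\right)\right)\right) = - 77 \left(94 - -12\right) = - 77 \left(94 + \left(-4 + 16\right)\right) = - 77 \left(94 + 12\right) = \left(-77\right) 106 = -8162$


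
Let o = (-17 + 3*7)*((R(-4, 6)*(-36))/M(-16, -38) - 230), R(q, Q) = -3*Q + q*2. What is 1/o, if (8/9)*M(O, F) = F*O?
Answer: -19/17376 ≈ -0.0010935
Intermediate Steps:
M(O, F) = 9*F*O/8 (M(O, F) = 9*(F*O)/8 = 9*F*O/8)
R(q, Q) = -3*Q + 2*q
o = -17376/19 (o = (-17 + 3*7)*(((-3*6 + 2*(-4))*(-36))/(((9/8)*(-38)*(-16))) - 230) = (-17 + 21)*(((-18 - 8)*(-36))/684 - 230) = 4*(-26*(-36)*(1/684) - 230) = 4*(936*(1/684) - 230) = 4*(26/19 - 230) = 4*(-4344/19) = -17376/19 ≈ -914.53)
1/o = 1/(-17376/19) = -19/17376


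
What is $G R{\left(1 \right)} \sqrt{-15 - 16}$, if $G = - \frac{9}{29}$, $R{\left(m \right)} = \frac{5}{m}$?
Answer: $- \frac{45 i \sqrt{31}}{29} \approx - 8.6396 i$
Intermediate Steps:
$G = - \frac{9}{29}$ ($G = \left(-9\right) \frac{1}{29} = - \frac{9}{29} \approx -0.31034$)
$G R{\left(1 \right)} \sqrt{-15 - 16} = - \frac{9 \cdot \frac{5}{1}}{29} \sqrt{-15 - 16} = - \frac{9 \cdot 5 \cdot 1}{29} \sqrt{-31} = \left(- \frac{9}{29}\right) 5 i \sqrt{31} = - \frac{45 i \sqrt{31}}{29}$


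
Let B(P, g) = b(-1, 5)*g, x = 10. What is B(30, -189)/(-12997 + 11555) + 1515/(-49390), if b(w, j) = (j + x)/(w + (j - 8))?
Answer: -2125131/4069736 ≈ -0.52218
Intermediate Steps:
b(w, j) = (10 + j)/(-8 + j + w) (b(w, j) = (j + 10)/(w + (j - 8)) = (10 + j)/(w + (-8 + j)) = (10 + j)/(-8 + j + w))
B(P, g) = -15*g/4 (B(P, g) = ((10 + 5)/(-8 + 5 - 1))*g = (15/(-4))*g = (-¼*15)*g = -15*g/4)
B(30, -189)/(-12997 + 11555) + 1515/(-49390) = (-15/4*(-189))/(-12997 + 11555) + 1515/(-49390) = (2835/4)/(-1442) + 1515*(-1/49390) = (2835/4)*(-1/1442) - 303/9878 = -405/824 - 303/9878 = -2125131/4069736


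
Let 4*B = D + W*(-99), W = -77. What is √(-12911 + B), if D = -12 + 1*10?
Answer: I*√44023/2 ≈ 104.91*I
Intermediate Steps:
D = -2 (D = -12 + 10 = -2)
B = 7621/4 (B = (-2 - 77*(-99))/4 = (-2 + 7623)/4 = (¼)*7621 = 7621/4 ≈ 1905.3)
√(-12911 + B) = √(-12911 + 7621/4) = √(-44023/4) = I*√44023/2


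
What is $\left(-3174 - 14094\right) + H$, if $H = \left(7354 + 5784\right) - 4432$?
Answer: $-8562$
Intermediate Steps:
$H = 8706$ ($H = 13138 - 4432 = 8706$)
$\left(-3174 - 14094\right) + H = \left(-3174 - 14094\right) + 8706 = -17268 + 8706 = -8562$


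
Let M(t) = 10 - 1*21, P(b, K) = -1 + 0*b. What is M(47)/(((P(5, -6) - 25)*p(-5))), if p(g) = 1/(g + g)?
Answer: -55/13 ≈ -4.2308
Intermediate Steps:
p(g) = 1/(2*g)
P(b, K) = -1 (P(b, K) = -1 + 0 = -1)
M(t) = -11 (M(t) = 10 - 21 = -11)
M(47)/(((P(5, -6) - 25)*p(-5))) = -11*(-10/(-1 - 25)) = -11/((-13*(-1)/5)) = -11/((-26*(-⅒))) = -11/13/5 = -11*5/13 = -55/13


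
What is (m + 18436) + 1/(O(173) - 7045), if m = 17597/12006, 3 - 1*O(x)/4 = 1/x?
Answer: 89777282254277/4869285426 ≈ 18437.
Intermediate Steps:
O(x) = 12 - 4/x
m = 17597/12006 (m = 17597*(1/12006) = 17597/12006 ≈ 1.4657)
(m + 18436) + 1/(O(173) - 7045) = (17597/12006 + 18436) + 1/((12 - 4/173) - 7045) = 221360213/12006 + 1/((12 - 4*1/173) - 7045) = 221360213/12006 + 1/((12 - 4/173) - 7045) = 221360213/12006 + 1/(2072/173 - 7045) = 221360213/12006 + 1/(-1216713/173) = 221360213/12006 - 173/1216713 = 89777282254277/4869285426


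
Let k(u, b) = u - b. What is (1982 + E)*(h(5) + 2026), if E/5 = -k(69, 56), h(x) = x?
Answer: 3893427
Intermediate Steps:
E = -65 (E = 5*(-(69 - 1*56)) = 5*(-(69 - 56)) = 5*(-1*13) = 5*(-13) = -65)
(1982 + E)*(h(5) + 2026) = (1982 - 65)*(5 + 2026) = 1917*2031 = 3893427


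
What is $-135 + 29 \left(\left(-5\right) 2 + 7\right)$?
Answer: $-222$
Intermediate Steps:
$-135 + 29 \left(\left(-5\right) 2 + 7\right) = -135 + 29 \left(-10 + 7\right) = -135 + 29 \left(-3\right) = -135 - 87 = -222$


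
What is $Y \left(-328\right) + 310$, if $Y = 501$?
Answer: $-164018$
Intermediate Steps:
$Y \left(-328\right) + 310 = 501 \left(-328\right) + 310 = -164328 + 310 = -164018$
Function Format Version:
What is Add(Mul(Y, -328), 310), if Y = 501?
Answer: -164018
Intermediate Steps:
Add(Mul(Y, -328), 310) = Add(Mul(501, -328), 310) = Add(-164328, 310) = -164018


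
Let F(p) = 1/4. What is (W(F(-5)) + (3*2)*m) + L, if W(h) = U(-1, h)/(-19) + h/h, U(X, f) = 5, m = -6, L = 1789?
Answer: 33321/19 ≈ 1753.7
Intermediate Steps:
F(p) = ¼ (F(p) = 1*(¼) = ¼)
W(h) = 14/19 (W(h) = 5/(-19) + h/h = 5*(-1/19) + 1 = -5/19 + 1 = 14/19)
(W(F(-5)) + (3*2)*m) + L = (14/19 + (3*2)*(-6)) + 1789 = (14/19 + 6*(-6)) + 1789 = (14/19 - 36) + 1789 = -670/19 + 1789 = 33321/19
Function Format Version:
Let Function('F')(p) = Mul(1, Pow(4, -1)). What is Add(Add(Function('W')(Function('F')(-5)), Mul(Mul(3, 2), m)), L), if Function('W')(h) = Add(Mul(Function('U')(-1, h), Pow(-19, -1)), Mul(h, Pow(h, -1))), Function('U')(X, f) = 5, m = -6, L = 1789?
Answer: Rational(33321, 19) ≈ 1753.7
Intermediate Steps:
Function('F')(p) = Rational(1, 4) (Function('F')(p) = Mul(1, Rational(1, 4)) = Rational(1, 4))
Function('W')(h) = Rational(14, 19) (Function('W')(h) = Add(Mul(5, Pow(-19, -1)), Mul(h, Pow(h, -1))) = Add(Mul(5, Rational(-1, 19)), 1) = Add(Rational(-5, 19), 1) = Rational(14, 19))
Add(Add(Function('W')(Function('F')(-5)), Mul(Mul(3, 2), m)), L) = Add(Add(Rational(14, 19), Mul(Mul(3, 2), -6)), 1789) = Add(Add(Rational(14, 19), Mul(6, -6)), 1789) = Add(Add(Rational(14, 19), -36), 1789) = Add(Rational(-670, 19), 1789) = Rational(33321, 19)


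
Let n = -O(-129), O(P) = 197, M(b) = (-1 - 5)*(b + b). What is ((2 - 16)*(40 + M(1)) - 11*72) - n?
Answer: -987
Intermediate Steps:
M(b) = -12*b
n = -197 (n = -1*197 = -197)
((2 - 16)*(40 + M(1)) - 11*72) - n = ((2 - 16)*(40 - 12*1) - 11*72) - 1*(-197) = (-14*(40 - 12) - 792) + 197 = (-14*28 - 792) + 197 = (-392 - 792) + 197 = -1184 + 197 = -987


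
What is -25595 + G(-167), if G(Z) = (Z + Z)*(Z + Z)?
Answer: 85961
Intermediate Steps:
G(Z) = 4*Z**2 (G(Z) = (2*Z)*(2*Z) = 4*Z**2)
-25595 + G(-167) = -25595 + 4*(-167)**2 = -25595 + 4*27889 = -25595 + 111556 = 85961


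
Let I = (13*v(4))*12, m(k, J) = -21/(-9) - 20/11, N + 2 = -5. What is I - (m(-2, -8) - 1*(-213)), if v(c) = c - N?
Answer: 49582/33 ≈ 1502.5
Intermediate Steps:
N = -7 (N = -2 - 5 = -7)
m(k, J) = 17/33 (m(k, J) = -21*(-1/9) - 20*1/11 = 7/3 - 20/11 = 17/33)
v(c) = 7 + c (v(c) = c - 1*(-7) = c + 7 = 7 + c)
I = 1716 (I = (13*(7 + 4))*12 = (13*11)*12 = 143*12 = 1716)
I - (m(-2, -8) - 1*(-213)) = 1716 - (17/33 - 1*(-213)) = 1716 - (17/33 + 213) = 1716 - 1*7046/33 = 1716 - 7046/33 = 49582/33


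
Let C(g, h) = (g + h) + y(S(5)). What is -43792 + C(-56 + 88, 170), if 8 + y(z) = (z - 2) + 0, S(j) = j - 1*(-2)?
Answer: -43593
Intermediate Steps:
S(j) = 2 + j (S(j) = j + 2 = 2 + j)
y(z) = -10 + z (y(z) = -8 + ((z - 2) + 0) = -8 + ((-2 + z) + 0) = -8 + (-2 + z) = -10 + z)
C(g, h) = -3 + g + h (C(g, h) = (g + h) + (-10 + (2 + 5)) = (g + h) + (-10 + 7) = (g + h) - 3 = -3 + g + h)
-43792 + C(-56 + 88, 170) = -43792 + (-3 + (-56 + 88) + 170) = -43792 + (-3 + 32 + 170) = -43792 + 199 = -43593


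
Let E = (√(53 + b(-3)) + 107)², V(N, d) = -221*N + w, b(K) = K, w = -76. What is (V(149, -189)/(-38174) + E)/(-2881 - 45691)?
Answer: -438995831/1854187528 - 535*√2/24286 ≈ -0.26791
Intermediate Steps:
V(N, d) = -76 - 221*N (V(N, d) = -221*N - 76 = -76 - 221*N)
E = (107 + 5*√2)² (E = (√(53 - 3) + 107)² = (√50 + 107)² = (5*√2 + 107)² = (107 + 5*√2)² ≈ 13012.)
(V(149, -189)/(-38174) + E)/(-2881 - 45691) = ((-76 - 221*149)/(-38174) + (11499 + 1070*√2))/(-2881 - 45691) = ((-76 - 32929)*(-1/38174) + (11499 + 1070*√2))/(-48572) = (-33005*(-1/38174) + (11499 + 1070*√2))*(-1/48572) = (33005/38174 + (11499 + 1070*√2))*(-1/48572) = (438995831/38174 + 1070*√2)*(-1/48572) = -438995831/1854187528 - 535*√2/24286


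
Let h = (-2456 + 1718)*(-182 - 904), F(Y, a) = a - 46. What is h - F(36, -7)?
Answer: 801521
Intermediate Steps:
F(Y, a) = -46 + a
h = 801468 (h = -738*(-1086) = 801468)
h - F(36, -7) = 801468 - (-46 - 7) = 801468 - 1*(-53) = 801468 + 53 = 801521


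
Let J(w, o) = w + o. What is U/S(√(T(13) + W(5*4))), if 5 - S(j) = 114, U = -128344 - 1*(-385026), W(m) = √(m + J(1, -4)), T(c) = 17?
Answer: -256682/109 ≈ -2354.9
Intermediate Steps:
J(w, o) = o + w
W(m) = √(-3 + m) (W(m) = √(m + (-4 + 1)) = √(m - 3) = √(-3 + m))
U = 256682 (U = -128344 + 385026 = 256682)
S(j) = -109 (S(j) = 5 - 1*114 = 5 - 114 = -109)
U/S(√(T(13) + W(5*4))) = 256682/(-109) = 256682*(-1/109) = -256682/109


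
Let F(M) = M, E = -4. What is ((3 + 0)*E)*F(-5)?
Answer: 60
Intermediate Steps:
((3 + 0)*E)*F(-5) = ((3 + 0)*(-4))*(-5) = (3*(-4))*(-5) = -12*(-5) = 60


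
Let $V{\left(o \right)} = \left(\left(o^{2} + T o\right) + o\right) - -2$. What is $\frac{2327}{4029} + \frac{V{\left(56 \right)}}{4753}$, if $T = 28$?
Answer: $\frac{30246329}{19149837} \approx 1.5795$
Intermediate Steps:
$V{\left(o \right)} = 2 + o^{2} + 29 o$ ($V{\left(o \right)} = \left(\left(o^{2} + 28 o\right) + o\right) - -2 = \left(o^{2} + 29 o\right) + 2 = 2 + o^{2} + 29 o$)
$\frac{2327}{4029} + \frac{V{\left(56 \right)}}{4753} = \frac{2327}{4029} + \frac{2 + 56^{2} + 29 \cdot 56}{4753} = 2327 \cdot \frac{1}{4029} + \left(2 + 3136 + 1624\right) \frac{1}{4753} = \frac{2327}{4029} + 4762 \cdot \frac{1}{4753} = \frac{2327}{4029} + \frac{4762}{4753} = \frac{30246329}{19149837}$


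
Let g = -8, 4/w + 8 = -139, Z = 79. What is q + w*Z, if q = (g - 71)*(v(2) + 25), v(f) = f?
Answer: -313867/147 ≈ -2135.1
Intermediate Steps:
w = -4/147 (w = 4/(-8 - 139) = 4/(-147) = 4*(-1/147) = -4/147 ≈ -0.027211)
q = -2133 (q = (-8 - 71)*(2 + 25) = -79*27 = -2133)
q + w*Z = -2133 - 4/147*79 = -2133 - 316/147 = -313867/147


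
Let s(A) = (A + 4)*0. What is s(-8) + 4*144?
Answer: 576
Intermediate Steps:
s(A) = 0 (s(A) = (4 + A)*0 = 0)
s(-8) + 4*144 = 0 + 4*144 = 0 + 576 = 576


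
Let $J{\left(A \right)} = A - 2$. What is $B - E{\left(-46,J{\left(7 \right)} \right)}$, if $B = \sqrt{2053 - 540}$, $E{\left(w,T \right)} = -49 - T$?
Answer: $54 + \sqrt{1513} \approx 92.897$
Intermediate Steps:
$J{\left(A \right)} = -2 + A$
$B = \sqrt{1513} \approx 38.897$
$B - E{\left(-46,J{\left(7 \right)} \right)} = \sqrt{1513} - \left(-49 - \left(-2 + 7\right)\right) = \sqrt{1513} - \left(-49 - 5\right) = \sqrt{1513} - -54 = \sqrt{1513} + 54 = 54 + \sqrt{1513}$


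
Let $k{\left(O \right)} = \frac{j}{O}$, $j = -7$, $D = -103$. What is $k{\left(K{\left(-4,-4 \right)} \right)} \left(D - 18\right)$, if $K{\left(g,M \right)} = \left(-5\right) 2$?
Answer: $- \frac{847}{10} \approx -84.7$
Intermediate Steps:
$K{\left(g,M \right)} = -10$
$k{\left(O \right)} = - \frac{7}{O}$
$k{\left(K{\left(-4,-4 \right)} \right)} \left(D - 18\right) = - \frac{7}{-10} \left(-103 - 18\right) = \left(-7\right) \left(- \frac{1}{10}\right) \left(-121\right) = \frac{7}{10} \left(-121\right) = - \frac{847}{10}$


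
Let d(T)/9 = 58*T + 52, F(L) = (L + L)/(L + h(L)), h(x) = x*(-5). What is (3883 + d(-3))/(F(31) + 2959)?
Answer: 5570/5917 ≈ 0.94136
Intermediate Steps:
h(x) = -5*x
F(L) = -½ (F(L) = (L + L)/(L - 5*L) = (2*L)/((-4*L)) = (2*L)*(-1/(4*L)) = -½)
d(T) = 468 + 522*T (d(T) = 9*(58*T + 52) = 9*(52 + 58*T) = 468 + 522*T)
(3883 + d(-3))/(F(31) + 2959) = (3883 + (468 + 522*(-3)))/(-½ + 2959) = (3883 + (468 - 1566))/(5917/2) = (3883 - 1098)*(2/5917) = 2785*(2/5917) = 5570/5917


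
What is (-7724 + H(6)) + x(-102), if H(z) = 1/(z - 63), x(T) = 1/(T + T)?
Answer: -9979437/1292 ≈ -7724.0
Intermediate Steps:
x(T) = 1/(2*T)
H(z) = 1/(-63 + z)
(-7724 + H(6)) + x(-102) = (-7724 + 1/(-63 + 6)) + (½)/(-102) = (-7724 + 1/(-57)) + (½)*(-1/102) = (-7724 - 1/57) - 1/204 = -440269/57 - 1/204 = -9979437/1292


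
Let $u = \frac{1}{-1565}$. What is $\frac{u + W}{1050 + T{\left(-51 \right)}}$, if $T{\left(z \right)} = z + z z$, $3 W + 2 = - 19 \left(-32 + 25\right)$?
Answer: $\frac{51253}{4225500} \approx 0.012129$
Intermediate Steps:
$W = \frac{131}{3}$ ($W = - \frac{2}{3} + \frac{\left(-19\right) \left(-32 + 25\right)}{3} = - \frac{2}{3} + \frac{\left(-19\right) \left(-7\right)}{3} = - \frac{2}{3} + \frac{1}{3} \cdot 133 = - \frac{2}{3} + \frac{133}{3} = \frac{131}{3} \approx 43.667$)
$T{\left(z \right)} = z + z^{2}$
$u = - \frac{1}{1565} \approx -0.00063898$
$\frac{u + W}{1050 + T{\left(-51 \right)}} = \frac{- \frac{1}{1565} + \frac{131}{3}}{1050 - 51 \left(1 - 51\right)} = \frac{205012}{4695 \left(1050 - -2550\right)} = \frac{205012}{4695 \left(1050 + 2550\right)} = \frac{205012}{4695 \cdot 3600} = \frac{205012}{4695} \cdot \frac{1}{3600} = \frac{51253}{4225500}$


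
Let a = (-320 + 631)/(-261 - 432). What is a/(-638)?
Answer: 311/442134 ≈ 0.00070341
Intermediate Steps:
a = -311/693 (a = 311/(-693) = 311*(-1/693) = -311/693 ≈ -0.44877)
a/(-638) = -311/693/(-638) = -311/693*(-1/638) = 311/442134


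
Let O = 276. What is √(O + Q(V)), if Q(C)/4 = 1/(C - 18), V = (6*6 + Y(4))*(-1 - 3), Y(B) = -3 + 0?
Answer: √62094/15 ≈ 16.612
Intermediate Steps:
Y(B) = -3
V = -132 (V = (6*6 - 3)*(-1 - 3) = (36 - 3)*(-4) = 33*(-4) = -132)
Q(C) = 4/(-18 + C) (Q(C) = 4/(C - 18) = 4/(-18 + C))
√(O + Q(V)) = √(276 + 4/(-18 - 132)) = √(276 + 4/(-150)) = √(276 + 4*(-1/150)) = √(276 - 2/75) = √(20698/75) = √62094/15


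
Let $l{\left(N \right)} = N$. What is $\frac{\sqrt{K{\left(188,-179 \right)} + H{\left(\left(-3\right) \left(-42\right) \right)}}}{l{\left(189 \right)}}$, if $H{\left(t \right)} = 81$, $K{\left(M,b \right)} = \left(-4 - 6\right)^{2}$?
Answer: $\frac{\sqrt{181}}{189} \approx 0.071183$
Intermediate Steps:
$K{\left(M,b \right)} = 100$ ($K{\left(M,b \right)} = \left(-10\right)^{2} = 100$)
$\frac{\sqrt{K{\left(188,-179 \right)} + H{\left(\left(-3\right) \left(-42\right) \right)}}}{l{\left(189 \right)}} = \frac{\sqrt{100 + 81}}{189} = \sqrt{181} \cdot \frac{1}{189} = \frac{\sqrt{181}}{189}$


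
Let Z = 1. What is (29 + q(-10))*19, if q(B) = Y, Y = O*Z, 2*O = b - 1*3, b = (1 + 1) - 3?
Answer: 513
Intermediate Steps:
b = -1 (b = 2 - 3 = -1)
O = -2 (O = (-1 - 1*3)/2 = (-1 - 3)/2 = (1/2)*(-4) = -2)
Y = -2 (Y = -2*1 = -2)
q(B) = -2
(29 + q(-10))*19 = (29 - 2)*19 = 27*19 = 513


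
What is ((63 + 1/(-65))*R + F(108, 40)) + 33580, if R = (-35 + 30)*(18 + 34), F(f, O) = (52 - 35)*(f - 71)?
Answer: 17833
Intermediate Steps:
F(f, O) = -1207 + 17*f (F(f, O) = 17*(-71 + f) = -1207 + 17*f)
R = -260 (R = -5*52 = -260)
((63 + 1/(-65))*R + F(108, 40)) + 33580 = ((63 + 1/(-65))*(-260) + (-1207 + 17*108)) + 33580 = ((63 - 1/65)*(-260) + (-1207 + 1836)) + 33580 = ((4094/65)*(-260) + 629) + 33580 = (-16376 + 629) + 33580 = -15747 + 33580 = 17833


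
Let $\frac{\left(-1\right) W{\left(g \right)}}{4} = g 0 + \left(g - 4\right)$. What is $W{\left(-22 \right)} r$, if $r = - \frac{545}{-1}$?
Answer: $56680$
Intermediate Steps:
$W{\left(g \right)} = 16 - 4 g$ ($W{\left(g \right)} = - 4 \left(g 0 + \left(g - 4\right)\right) = - 4 \left(0 + \left(-4 + g\right)\right) = - 4 \left(-4 + g\right) = 16 - 4 g$)
$r = 545$ ($r = \left(-545\right) \left(-1\right) = 545$)
$W{\left(-22 \right)} r = \left(16 - -88\right) 545 = \left(16 + 88\right) 545 = 104 \cdot 545 = 56680$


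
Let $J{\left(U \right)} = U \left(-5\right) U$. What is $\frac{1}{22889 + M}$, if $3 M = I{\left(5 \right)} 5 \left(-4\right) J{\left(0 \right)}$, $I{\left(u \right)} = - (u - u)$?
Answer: $\frac{1}{22889} \approx 4.3689 \cdot 10^{-5}$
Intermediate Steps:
$I{\left(u \right)} = 0$ ($I{\left(u \right)} = \left(-1\right) 0 = 0$)
$J{\left(U \right)} = - 5 U^{2}$ ($J{\left(U \right)} = - 5 U U = - 5 U^{2}$)
$M = 0$ ($M = \frac{0 \cdot 5 \left(-4\right) \left(- 5 \cdot 0^{2}\right)}{3} = \frac{0 \left(-20\right) \left(\left(-5\right) 0\right)}{3} = \frac{0 \cdot 0}{3} = \frac{1}{3} \cdot 0 = 0$)
$\frac{1}{22889 + M} = \frac{1}{22889 + 0} = \frac{1}{22889}$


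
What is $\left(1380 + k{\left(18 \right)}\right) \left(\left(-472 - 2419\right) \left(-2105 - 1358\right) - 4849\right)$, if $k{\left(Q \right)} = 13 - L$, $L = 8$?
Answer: $13859257340$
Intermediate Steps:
$k{\left(Q \right)} = 5$ ($k{\left(Q \right)} = 13 - 8 = 5$)
$\left(1380 + k{\left(18 \right)}\right) \left(\left(-472 - 2419\right) \left(-2105 - 1358\right) - 4849\right) = \left(1380 + 5\right) \left(\left(-472 - 2419\right) \left(-2105 - 1358\right) - 4849\right) = 1385 \left(\left(-2891\right) \left(-3463\right) - 4849\right) = 1385 \left(10011533 - 4849\right) = 1385 \cdot 10006684 = 13859257340$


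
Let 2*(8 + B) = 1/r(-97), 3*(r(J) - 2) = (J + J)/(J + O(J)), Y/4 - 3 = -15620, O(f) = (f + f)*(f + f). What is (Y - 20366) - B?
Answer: -384313801/4640 ≈ -82826.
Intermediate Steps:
O(f) = 4*f**2 (O(f) = (2*f)*(2*f) = 4*f**2)
Y = -62468 (Y = 12 + 4*(-15620) = 12 - 62480 = -62468)
r(J) = 2 + 2*J/(3*(J + 4*J**2)) (r(J) = 2 + ((J + J)/(J + 4*J**2))/3 = 2 + ((2*J)/(J + 4*J**2))/3 = 2 + (2*J/(J + 4*J**2))/3 = 2 + 2*J/(3*(J + 4*J**2)))
B = -35959/4640 (B = -8 + 1/(2*((8*(1 + 3*(-97))/(3*(1 + 4*(-97)))))) = -8 + 1/(2*((8*(1 - 291)/(3*(1 - 388))))) = -8 + 1/(2*(((8/3)*(-290)/(-387)))) = -8 + 1/(2*(((8/3)*(-1/387)*(-290)))) = -8 + 1/(2*(2320/1161)) = -8 + (1/2)*(1161/2320) = -8 + 1161/4640 = -35959/4640 ≈ -7.7498)
(Y - 20366) - B = (-62468 - 20366) - 1*(-35959/4640) = -82834 + 35959/4640 = -384313801/4640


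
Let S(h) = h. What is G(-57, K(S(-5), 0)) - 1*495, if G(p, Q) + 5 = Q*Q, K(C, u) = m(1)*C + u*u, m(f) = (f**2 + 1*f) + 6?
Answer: 1100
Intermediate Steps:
m(f) = 6 + f + f**2 (m(f) = (f**2 + f) + 6 = (f + f**2) + 6 = 6 + f + f**2)
K(C, u) = u**2 + 8*C (K(C, u) = (6 + 1 + 1**2)*C + u*u = (6 + 1 + 1)*C + u**2 = 8*C + u**2 = u**2 + 8*C)
G(p, Q) = -5 + Q**2 (G(p, Q) = -5 + Q*Q = -5 + Q**2)
G(-57, K(S(-5), 0)) - 1*495 = (-5 + (0**2 + 8*(-5))**2) - 1*495 = (-5 + (0 - 40)**2) - 495 = (-5 + (-40)**2) - 495 = (-5 + 1600) - 495 = 1595 - 495 = 1100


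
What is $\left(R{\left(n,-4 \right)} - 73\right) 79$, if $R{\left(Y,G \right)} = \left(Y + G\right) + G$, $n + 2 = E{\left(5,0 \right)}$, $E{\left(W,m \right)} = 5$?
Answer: $-6162$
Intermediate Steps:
$n = 3$ ($n = -2 + 5 = 3$)
$R{\left(Y,G \right)} = Y + 2 G$ ($R{\left(Y,G \right)} = \left(G + Y\right) + G = Y + 2 G$)
$\left(R{\left(n,-4 \right)} - 73\right) 79 = \left(\left(3 + 2 \left(-4\right)\right) - 73\right) 79 = \left(\left(3 - 8\right) - 73\right) 79 = \left(-5 - 73\right) 79 = \left(-78\right) 79 = -6162$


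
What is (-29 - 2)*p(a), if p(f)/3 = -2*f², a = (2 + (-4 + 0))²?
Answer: 2976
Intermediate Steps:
a = 4 (a = (2 - 4)² = (-2)² = 4)
p(f) = -6*f² (p(f) = 3*(-2*f²) = -6*f²)
(-29 - 2)*p(a) = (-29 - 2)*(-6*4²) = -(-186)*16 = -31*(-96) = 2976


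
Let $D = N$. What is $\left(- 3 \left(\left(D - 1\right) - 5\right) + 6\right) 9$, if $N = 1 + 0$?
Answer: $189$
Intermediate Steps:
$N = 1$
$D = 1$
$\left(- 3 \left(\left(D - 1\right) - 5\right) + 6\right) 9 = \left(- 3 \left(\left(1 - 1\right) - 5\right) + 6\right) 9 = \left(- 3 \left(0 - 5\right) + 6\right) 9 = \left(\left(-3\right) \left(-5\right) + 6\right) 9 = \left(15 + 6\right) 9 = 21 \cdot 9 = 189$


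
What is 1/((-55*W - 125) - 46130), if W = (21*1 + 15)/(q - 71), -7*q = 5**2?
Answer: -29/1340625 ≈ -2.1632e-5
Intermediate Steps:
q = -25/7 (q = -1/7*5**2 = -1/7*25 = -25/7 ≈ -3.5714)
W = -14/29 (W = (21*1 + 15)/(-25/7 - 71) = (21 + 15)/(-522/7) = 36*(-7/522) = -14/29 ≈ -0.48276)
1/((-55*W - 125) - 46130) = 1/((-55*(-14/29) - 125) - 46130) = 1/((770/29 - 125) - 46130) = 1/(-2855/29 - 46130) = 1/(-1340625/29) = -29/1340625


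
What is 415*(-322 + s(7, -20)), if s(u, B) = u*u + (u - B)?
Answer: -102090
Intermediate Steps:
s(u, B) = u + u² - B (s(u, B) = u² + (u - B) = u + u² - B)
415*(-322 + s(7, -20)) = 415*(-322 + (7 + 7² - 1*(-20))) = 415*(-322 + (7 + 49 + 20)) = 415*(-322 + 76) = 415*(-246) = -102090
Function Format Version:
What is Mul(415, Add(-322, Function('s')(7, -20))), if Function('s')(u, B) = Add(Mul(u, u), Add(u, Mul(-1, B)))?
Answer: -102090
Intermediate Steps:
Function('s')(u, B) = Add(u, Pow(u, 2), Mul(-1, B)) (Function('s')(u, B) = Add(Pow(u, 2), Add(u, Mul(-1, B))) = Add(u, Pow(u, 2), Mul(-1, B)))
Mul(415, Add(-322, Function('s')(7, -20))) = Mul(415, Add(-322, Add(7, Pow(7, 2), Mul(-1, -20)))) = Mul(415, Add(-322, Add(7, 49, 20))) = Mul(415, Add(-322, 76)) = Mul(415, -246) = -102090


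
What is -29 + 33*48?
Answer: 1555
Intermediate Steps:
-29 + 33*48 = -29 + 1584 = 1555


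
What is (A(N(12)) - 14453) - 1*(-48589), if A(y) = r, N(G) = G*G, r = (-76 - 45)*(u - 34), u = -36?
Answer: 42606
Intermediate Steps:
r = 8470 (r = (-76 - 45)*(-36 - 34) = -121*(-70) = 8470)
N(G) = G**2
A(y) = 8470
(A(N(12)) - 14453) - 1*(-48589) = (8470 - 14453) - 1*(-48589) = -5983 + 48589 = 42606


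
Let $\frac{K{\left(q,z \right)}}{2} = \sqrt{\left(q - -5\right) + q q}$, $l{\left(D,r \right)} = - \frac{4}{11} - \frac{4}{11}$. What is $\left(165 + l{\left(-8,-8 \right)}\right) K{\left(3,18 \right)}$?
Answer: $\frac{3614 \sqrt{17}}{11} \approx 1354.6$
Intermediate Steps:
$l{\left(D,r \right)} = - \frac{8}{11}$ ($l{\left(D,r \right)} = \left(-4\right) \frac{1}{11} - \frac{4}{11} = - \frac{4}{11} - \frac{4}{11} = - \frac{8}{11}$)
$K{\left(q,z \right)} = 2 \sqrt{5 + q + q^{2}}$ ($K{\left(q,z \right)} = 2 \sqrt{\left(q - -5\right) + q q} = 2 \sqrt{\left(q + 5\right) + q^{2}} = 2 \sqrt{\left(5 + q\right) + q^{2}} = 2 \sqrt{5 + q + q^{2}}$)
$\left(165 + l{\left(-8,-8 \right)}\right) K{\left(3,18 \right)} = \left(165 - \frac{8}{11}\right) 2 \sqrt{5 + 3 + 3^{2}} = \frac{1807 \cdot 2 \sqrt{5 + 3 + 9}}{11} = \frac{1807 \cdot 2 \sqrt{17}}{11} = \frac{3614 \sqrt{17}}{11}$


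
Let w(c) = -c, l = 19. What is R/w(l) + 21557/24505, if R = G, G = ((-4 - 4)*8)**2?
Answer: -99962897/465595 ≈ -214.70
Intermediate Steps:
G = 4096 (G = (-8*8)**2 = (-64)**2 = 4096)
R = 4096
R/w(l) + 21557/24505 = 4096/((-1*19)) + 21557/24505 = 4096/(-19) + 21557*(1/24505) = 4096*(-1/19) + 21557/24505 = -4096/19 + 21557/24505 = -99962897/465595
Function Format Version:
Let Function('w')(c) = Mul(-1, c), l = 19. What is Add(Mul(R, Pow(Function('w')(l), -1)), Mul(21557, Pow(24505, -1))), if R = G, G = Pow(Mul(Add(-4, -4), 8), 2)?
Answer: Rational(-99962897, 465595) ≈ -214.70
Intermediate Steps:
G = 4096 (G = Pow(Mul(-8, 8), 2) = Pow(-64, 2) = 4096)
R = 4096
Add(Mul(R, Pow(Function('w')(l), -1)), Mul(21557, Pow(24505, -1))) = Add(Mul(4096, Pow(Mul(-1, 19), -1)), Mul(21557, Pow(24505, -1))) = Add(Mul(4096, Pow(-19, -1)), Mul(21557, Rational(1, 24505))) = Add(Mul(4096, Rational(-1, 19)), Rational(21557, 24505)) = Add(Rational(-4096, 19), Rational(21557, 24505)) = Rational(-99962897, 465595)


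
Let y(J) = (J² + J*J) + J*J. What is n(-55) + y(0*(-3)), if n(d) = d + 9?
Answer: -46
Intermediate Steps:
n(d) = 9 + d
y(J) = 3*J² (y(J) = (J² + J²) + J² = 2*J² + J² = 3*J²)
n(-55) + y(0*(-3)) = (9 - 55) + 3*(0*(-3))² = -46 + 3*0² = -46 + 3*0 = -46 + 0 = -46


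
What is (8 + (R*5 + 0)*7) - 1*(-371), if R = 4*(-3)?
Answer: -41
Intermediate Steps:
R = -12
(8 + (R*5 + 0)*7) - 1*(-371) = (8 + (-12*5 + 0)*7) - 1*(-371) = (8 + (-60 + 0)*7) + 371 = (8 - 60*7) + 371 = (8 - 420) + 371 = -412 + 371 = -41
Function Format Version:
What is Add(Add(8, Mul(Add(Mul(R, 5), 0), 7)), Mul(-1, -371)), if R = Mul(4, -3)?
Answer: -41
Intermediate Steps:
R = -12
Add(Add(8, Mul(Add(Mul(R, 5), 0), 7)), Mul(-1, -371)) = Add(Add(8, Mul(Add(Mul(-12, 5), 0), 7)), Mul(-1, -371)) = Add(Add(8, Mul(Add(-60, 0), 7)), 371) = Add(Add(8, Mul(-60, 7)), 371) = Add(Add(8, -420), 371) = Add(-412, 371) = -41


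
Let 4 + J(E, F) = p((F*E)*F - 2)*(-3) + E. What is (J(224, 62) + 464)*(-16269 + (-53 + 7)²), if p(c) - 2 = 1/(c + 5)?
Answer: -8262493079847/861059 ≈ -9.5957e+6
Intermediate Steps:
p(c) = 2 + 1/(5 + c) (p(c) = 2 + 1/(c + 5) = 2 + 1/(5 + c))
J(E, F) = -4 + E - 3*(7 + 2*E*F²)/(3 + E*F²) (J(E, F) = -4 + (((11 + 2*((F*E)*F - 2))/(5 + ((F*E)*F - 2)))*(-3) + E) = -4 + (((11 + 2*((E*F)*F - 2))/(5 + ((E*F)*F - 2)))*(-3) + E) = -4 + (((11 + 2*(E*F² - 2))/(5 + (E*F² - 2)))*(-3) + E) = -4 + (((11 + 2*(-2 + E*F²))/(5 + (-2 + E*F²)))*(-3) + E) = -4 + (((11 + (-4 + 2*E*F²))/(3 + E*F²))*(-3) + E) = -4 + (((7 + 2*E*F²)/(3 + E*F²))*(-3) + E) = -4 + (-3*(7 + 2*E*F²)/(3 + E*F²) + E) = -4 + (E - 3*(7 + 2*E*F²)/(3 + E*F²)) = -4 + E - 3*(7 + 2*E*F²)/(3 + E*F²))
(J(224, 62) + 464)*(-16269 + (-53 + 7)²) = ((-21 + (-4 + 224)*(3 + 224*62²) - 6*224*62²)/(3 + 224*62²) + 464)*(-16269 + (-53 + 7)²) = ((-21 + 220*(3 + 224*3844) - 6*224*3844)/(3 + 224*3844) + 464)*(-16269 + (-46)²) = ((-21 + 220*(3 + 861056) - 5166336)/(3 + 861056) + 464)*(-16269 + 2116) = ((-21 + 220*861059 - 5166336)/861059 + 464)*(-14153) = ((-21 + 189432980 - 5166336)/861059 + 464)*(-14153) = ((1/861059)*184266623 + 464)*(-14153) = (184266623/861059 + 464)*(-14153) = (583797999/861059)*(-14153) = -8262493079847/861059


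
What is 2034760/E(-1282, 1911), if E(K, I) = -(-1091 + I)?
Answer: -101738/41 ≈ -2481.4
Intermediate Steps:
E(K, I) = 1091 - I
2034760/E(-1282, 1911) = 2034760/(1091 - 1*1911) = 2034760/(1091 - 1911) = 2034760/(-820) = 2034760*(-1/820) = -101738/41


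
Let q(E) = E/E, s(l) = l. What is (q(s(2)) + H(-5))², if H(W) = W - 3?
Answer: 49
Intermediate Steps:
q(E) = 1
H(W) = -3 + W
(q(s(2)) + H(-5))² = (1 + (-3 - 5))² = (1 - 8)² = (-7)² = 49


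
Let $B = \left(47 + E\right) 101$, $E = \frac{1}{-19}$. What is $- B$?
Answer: $- \frac{90092}{19} \approx -4741.7$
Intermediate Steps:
$E = - \frac{1}{19} \approx -0.052632$
$B = \frac{90092}{19}$ ($B = \left(47 - \frac{1}{19}\right) 101 = \frac{892}{19} \cdot 101 = \frac{90092}{19} \approx 4741.7$)
$- B = \left(-1\right) \frac{90092}{19} = - \frac{90092}{19}$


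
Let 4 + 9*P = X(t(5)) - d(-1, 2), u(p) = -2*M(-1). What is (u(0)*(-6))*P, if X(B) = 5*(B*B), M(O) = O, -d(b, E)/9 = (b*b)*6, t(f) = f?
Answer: -700/3 ≈ -233.33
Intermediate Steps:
d(b, E) = -54*b² (d(b, E) = -9*b*b*6 = -9*b²*6 = -54*b²)
X(B) = 5*B²
u(p) = 2 (u(p) = -2*(-1) = 2)
P = 175/9 (P = -4/9 + (5*5² - (-54)*(-1)²)/9 = -4/9 + (5*25 - (-54))/9 = -4/9 + (125 - 1*(-54))/9 = -4/9 + (125 + 54)/9 = -4/9 + (⅑)*179 = -4/9 + 179/9 = 175/9 ≈ 19.444)
(u(0)*(-6))*P = (2*(-6))*(175/9) = -12*175/9 = -700/3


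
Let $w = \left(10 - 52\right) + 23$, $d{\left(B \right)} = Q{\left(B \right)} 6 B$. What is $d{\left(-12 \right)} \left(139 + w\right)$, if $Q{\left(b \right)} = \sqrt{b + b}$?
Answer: $- 17280 i \sqrt{6} \approx - 42327.0 i$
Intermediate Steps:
$Q{\left(b \right)} = \sqrt{2} \sqrt{b}$ ($Q{\left(b \right)} = \sqrt{2 b} = \sqrt{2} \sqrt{b}$)
$d{\left(B \right)} = 6 \sqrt{2} B^{\frac{3}{2}}$ ($d{\left(B \right)} = \sqrt{2} \sqrt{B} 6 B = 6 \sqrt{2} \sqrt{B} B = 6 \sqrt{2} B^{\frac{3}{2}}$)
$w = -19$ ($w = -42 + 23 = -19$)
$d{\left(-12 \right)} \left(139 + w\right) = 6 \sqrt{2} \left(-12\right)^{\frac{3}{2}} \left(139 - 19\right) = 6 \sqrt{2} \left(- 24 i \sqrt{3}\right) 120 = - 144 i \sqrt{6} \cdot 120 = - 17280 i \sqrt{6}$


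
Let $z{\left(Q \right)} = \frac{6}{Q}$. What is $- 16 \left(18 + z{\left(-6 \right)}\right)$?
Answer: $-272$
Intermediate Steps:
$- 16 \left(18 + z{\left(-6 \right)}\right) = - 16 \left(18 + \frac{6}{-6}\right) = - 16 \left(18 + 6 \left(- \frac{1}{6}\right)\right) = - 16 \left(18 - 1\right) = \left(-16\right) 17 = -272$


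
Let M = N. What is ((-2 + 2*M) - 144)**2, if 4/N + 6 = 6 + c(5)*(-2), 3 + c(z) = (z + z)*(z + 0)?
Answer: 47141956/2209 ≈ 21341.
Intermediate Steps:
c(z) = -3 + 2*z**2 (c(z) = -3 + (z + z)*(z + 0) = -3 + (2*z)*z = -3 + 2*z**2)
N = -2/47 (N = 4/(-6 + (6 + (-3 + 2*5**2)*(-2))) = 4/(-6 + (6 + (-3 + 2*25)*(-2))) = 4/(-6 + (6 + (-3 + 50)*(-2))) = 4/(-6 + (6 + 47*(-2))) = 4/(-6 + (6 - 94)) = 4/(-6 - 88) = 4/(-94) = 4*(-1/94) = -2/47 ≈ -0.042553)
M = -2/47 ≈ -0.042553
((-2 + 2*M) - 144)**2 = ((-2 + 2*(-2/47)) - 144)**2 = ((-2 - 4/47) - 144)**2 = (-98/47 - 144)**2 = (-6866/47)**2 = 47141956/2209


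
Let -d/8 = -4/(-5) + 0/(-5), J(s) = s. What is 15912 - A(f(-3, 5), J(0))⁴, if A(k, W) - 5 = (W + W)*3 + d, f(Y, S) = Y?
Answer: 9942599/625 ≈ 15908.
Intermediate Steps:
d = -32/5 (d = -8*(-4/(-5) + 0/(-5)) = -8*(-4*(-⅕) + 0*(-⅕)) = -8*(⅘ + 0) = -8*⅘ = -32/5 ≈ -6.4000)
A(k, W) = -7/5 + 6*W (A(k, W) = 5 + ((W + W)*3 - 32/5) = 5 + ((2*W)*3 - 32/5) = 5 + (6*W - 32/5) = 5 + (-32/5 + 6*W) = -7/5 + 6*W)
15912 - A(f(-3, 5), J(0))⁴ = 15912 - (-7/5 + 6*0)⁴ = 15912 - (-7/5 + 0)⁴ = 15912 - (-7/5)⁴ = 15912 - 1*2401/625 = 15912 - 2401/625 = 9942599/625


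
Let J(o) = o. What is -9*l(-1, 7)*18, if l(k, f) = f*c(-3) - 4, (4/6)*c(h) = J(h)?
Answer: 5751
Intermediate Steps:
c(h) = 3*h/2
l(k, f) = -4 - 9*f/2 (l(k, f) = f*((3/2)*(-3)) - 4 = f*(-9/2) - 4 = -9*f/2 - 4 = -4 - 9*f/2)
-9*l(-1, 7)*18 = -9*(-4 - 9/2*7)*18 = -9*(-4 - 63/2)*18 = -9*(-71/2)*18 = (639/2)*18 = 5751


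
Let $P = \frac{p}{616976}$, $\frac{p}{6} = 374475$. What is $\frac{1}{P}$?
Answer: $\frac{308488}{1123425} \approx 0.2746$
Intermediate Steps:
$p = 2246850$ ($p = 6 \cdot 374475 = 2246850$)
$P = \frac{1123425}{308488}$ ($P = \frac{2246850}{616976} = 2246850 \cdot \frac{1}{616976} = \frac{1123425}{308488} \approx 3.6417$)
$\frac{1}{P} = \frac{1}{\frac{1123425}{308488}} = \frac{308488}{1123425}$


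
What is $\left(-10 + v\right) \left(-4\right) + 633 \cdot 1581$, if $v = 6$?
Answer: $1000789$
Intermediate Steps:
$\left(-10 + v\right) \left(-4\right) + 633 \cdot 1581 = \left(-10 + 6\right) \left(-4\right) + 633 \cdot 1581 = \left(-4\right) \left(-4\right) + 1000773 = 16 + 1000773 = 1000789$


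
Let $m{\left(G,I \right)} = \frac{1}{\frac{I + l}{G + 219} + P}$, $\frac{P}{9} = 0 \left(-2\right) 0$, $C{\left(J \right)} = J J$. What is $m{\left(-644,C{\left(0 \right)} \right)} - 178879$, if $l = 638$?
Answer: $- \frac{114125227}{638} \approx -1.7888 \cdot 10^{5}$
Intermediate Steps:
$C{\left(J \right)} = J^{2}$
$P = 0$ ($P = 9 \cdot 0 \left(-2\right) 0 = 9 \cdot 0 \cdot 0 = 9 \cdot 0 = 0$)
$m{\left(G,I \right)} = \frac{219 + G}{638 + I}$ ($m{\left(G,I \right)} = \frac{1}{\frac{I + 638}{G + 219} + 0} = \frac{1}{\frac{638 + I}{219 + G} + 0} = \frac{1}{\frac{1}{219 + G} \left(638 + I\right)} = \frac{219 + G}{638 + I}$)
$m{\left(-644,C{\left(0 \right)} \right)} - 178879 = \frac{219 - 644}{638 + 0^{2}} - 178879 = \frac{1}{638 + 0} \left(-425\right) - 178879 = \frac{1}{638} \left(-425\right) - 178879 = - \frac{425}{638} - 178879 = - \frac{114125227}{638}$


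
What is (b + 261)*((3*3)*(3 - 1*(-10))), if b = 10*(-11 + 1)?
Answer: 18837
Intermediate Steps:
b = -100 (b = 10*(-10) = -100)
(b + 261)*((3*3)*(3 - 1*(-10))) = (-100 + 261)*((3*3)*(3 - 1*(-10))) = 161*(9*(3 + 10)) = 161*(9*13) = 161*117 = 18837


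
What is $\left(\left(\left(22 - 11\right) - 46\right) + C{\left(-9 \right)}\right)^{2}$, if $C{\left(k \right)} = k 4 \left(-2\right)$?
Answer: $1369$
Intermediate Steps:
$C{\left(k \right)} = - 8 k$ ($C{\left(k \right)} = 4 k \left(-2\right) = - 8 k$)
$\left(\left(\left(22 - 11\right) - 46\right) + C{\left(-9 \right)}\right)^{2} = \left(\left(\left(22 - 11\right) - 46\right) - -72\right)^{2} = \left(\left(11 - 46\right) + 72\right)^{2} = \left(-35 + 72\right)^{2} = 37^{2} = 1369$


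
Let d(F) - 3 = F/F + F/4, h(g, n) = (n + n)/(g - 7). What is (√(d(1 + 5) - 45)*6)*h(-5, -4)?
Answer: 2*I*√158 ≈ 25.14*I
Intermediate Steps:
h(g, n) = 2*n/(-7 + g) (h(g, n) = (2*n)/(-7 + g) = 2*n/(-7 + g))
d(F) = 4 + F/4 (d(F) = 3 + (F/F + F/4) = 3 + (1 + F*(¼)) = 3 + (1 + F/4) = 4 + F/4)
(√(d(1 + 5) - 45)*6)*h(-5, -4) = (√((4 + (1 + 5)/4) - 45)*6)*(2*(-4)/(-7 - 5)) = (√((4 + (¼)*6) - 45)*6)*(2*(-4)/(-12)) = (√((4 + 3/2) - 45)*6)*(2*(-4)*(-1/12)) = (√(11/2 - 45)*6)*(⅔) = (√(-79/2)*6)*(⅔) = ((I*√158/2)*6)*(⅔) = (3*I*√158)*(⅔) = 2*I*√158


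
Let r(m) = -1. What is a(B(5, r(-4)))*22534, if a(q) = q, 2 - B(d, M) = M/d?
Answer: 247874/5 ≈ 49575.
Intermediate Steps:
B(d, M) = 2 - M/d
a(B(5, r(-4)))*22534 = (2 - 1*(-1)/5)*22534 = (2 - 1*(-1)*⅕)*22534 = (2 + ⅕)*22534 = (11/5)*22534 = 247874/5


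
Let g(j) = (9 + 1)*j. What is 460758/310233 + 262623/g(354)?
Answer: 9233933831/122024980 ≈ 75.672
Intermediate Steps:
g(j) = 10*j
460758/310233 + 262623/g(354) = 460758/310233 + 262623/((10*354)) = 460758*(1/310233) + 262623/3540 = 153586/103411 + 262623*(1/3540) = 153586/103411 + 87541/1180 = 9233933831/122024980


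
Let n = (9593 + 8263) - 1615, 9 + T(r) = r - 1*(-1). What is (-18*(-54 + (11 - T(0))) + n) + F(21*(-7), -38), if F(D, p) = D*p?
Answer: 22457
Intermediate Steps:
T(r) = -8 + r (T(r) = -9 + (r - 1*(-1)) = -9 + (r + 1) = -9 + (1 + r) = -8 + r)
n = 16241 (n = 17856 - 1615 = 16241)
(-18*(-54 + (11 - T(0))) + n) + F(21*(-7), -38) = (-18*(-54 + (11 - (-8 + 0))) + 16241) + (21*(-7))*(-38) = (-18*(-54 + (11 - 1*(-8))) + 16241) - 147*(-38) = (-18*(-54 + (11 + 8)) + 16241) + 5586 = (-18*(-54 + 19) + 16241) + 5586 = (-18*(-35) + 16241) + 5586 = (630 + 16241) + 5586 = 16871 + 5586 = 22457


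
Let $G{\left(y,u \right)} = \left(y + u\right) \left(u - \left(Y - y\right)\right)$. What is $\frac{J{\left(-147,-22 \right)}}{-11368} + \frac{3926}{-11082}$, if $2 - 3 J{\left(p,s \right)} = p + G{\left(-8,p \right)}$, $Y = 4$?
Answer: $\frac{2866091}{7873761} \approx 0.36401$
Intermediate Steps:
$G{\left(y,u \right)} = \left(u + y\right) \left(-4 + u + y\right)$ ($G{\left(y,u \right)} = \left(y + u\right) \left(u + \left(y - 4\right)\right) = \left(u + y\right) \left(u + \left(y - 4\right)\right) = \left(u + y\right) \left(u + \left(-4 + y\right)\right) = \left(u + y\right) \left(-4 + u + y\right)$)
$J{\left(p,s \right)} = - \frac{94}{3} - \frac{p^{2}}{3} + \frac{19 p}{3}$ ($J{\left(p,s \right)} = \frac{2}{3} - \frac{p + \left(p^{2} + \left(-8\right)^{2} - 4 p - -32 + 2 p \left(-8\right)\right)}{3} = \frac{2}{3} - \frac{p + \left(p^{2} + 64 - 4 p + 32 - 16 p\right)}{3} = \frac{2}{3} - \frac{p + \left(96 + p^{2} - 20 p\right)}{3} = \frac{2}{3} - \frac{96 + p^{2} - 19 p}{3} = \frac{2}{3} - \left(32 - \frac{19 p}{3} + \frac{p^{2}}{3}\right) = - \frac{94}{3} - \frac{p^{2}}{3} + \frac{19 p}{3}$)
$\frac{J{\left(-147,-22 \right)}}{-11368} + \frac{3926}{-11082} = \frac{- \frac{94}{3} - \frac{\left(-147\right)^{2}}{3} + \frac{19}{3} \left(-147\right)}{-11368} + \frac{3926}{-11082} = \left(- \frac{94}{3} - 7203 - 931\right) \left(- \frac{1}{11368}\right) + 3926 \left(- \frac{1}{11082}\right) = \left(- \frac{94}{3} - 7203 - 931\right) \left(- \frac{1}{11368}\right) - \frac{1963}{5541} = \left(- \frac{24496}{3}\right) \left(- \frac{1}{11368}\right) - \frac{1963}{5541} = \frac{3062}{4263} - \frac{1963}{5541} = \frac{2866091}{7873761}$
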